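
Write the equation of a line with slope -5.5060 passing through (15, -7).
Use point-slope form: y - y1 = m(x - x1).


y + 7 = -5.5060(x - 15)
y = -5.5060x - 7 + 5.5060*15
y = -5.5060x + 75.5900

y = -5.5060x + 75.5900


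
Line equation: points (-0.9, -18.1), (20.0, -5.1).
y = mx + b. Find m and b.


m = (13)/(20.9) = 0.6220
b = y1 - m*x1 = -18.1 - (13*(-0.9))/(20.9) = -18.1 + 0.5598 = -17.5402

y = 0.6220x - 17.5402


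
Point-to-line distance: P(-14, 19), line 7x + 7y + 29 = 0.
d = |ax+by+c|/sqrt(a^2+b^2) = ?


|7*(-14) + 7*19 + 29| = |64| = 64
sqrt(49 + 49) = sqrt(98) = 9.8995
d = 64/sqrt(98) = 6.4650

6.4650


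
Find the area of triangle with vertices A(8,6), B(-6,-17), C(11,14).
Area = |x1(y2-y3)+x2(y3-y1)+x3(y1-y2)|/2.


8*(-17-14) = -248
-6*(14-6) = -48
11*(6+ 17) = 253
sum = -43
Area = |-43|/2 = 21.5000

21.5000 sq units


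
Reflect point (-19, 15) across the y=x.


Reflection rule for y=x: (y, x)
(-19, 15) -> (15, -19)

(15, -19)


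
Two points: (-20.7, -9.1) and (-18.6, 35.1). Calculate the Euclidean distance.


dx = -18.6 + 20.7 = 2.1
dy = 35.1 + 9.1 = 44.2
d = sqrt(4.41 + 1953.64) = sqrt(1958.05) = 44.2499

44.2499


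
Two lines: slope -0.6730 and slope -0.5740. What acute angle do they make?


m1-m2 = -0.099
1+m1*m2 = 1.386302
tan(theta) = |-0.099/1.386302| = 0.071413
theta = arctan(|-0.099/1.386302|) = 4.0847 degrees (acute angle)

4.0847 degrees


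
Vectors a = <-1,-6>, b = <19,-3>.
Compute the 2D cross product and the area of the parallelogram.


cross = -1*(-3) + 6*19 = 3 + 114 = 117
Parallelogram area = |117| = 117

cross = 117, parallelogram area = 117


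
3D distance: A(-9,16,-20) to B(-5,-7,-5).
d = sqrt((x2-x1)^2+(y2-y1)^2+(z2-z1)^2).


dx=4, dy=-23, dz=15
d = sqrt(16+529+225) = sqrt(770) = 27.7489

27.7489


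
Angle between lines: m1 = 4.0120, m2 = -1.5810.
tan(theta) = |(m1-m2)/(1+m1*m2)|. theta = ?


m1-m2 = 5.593
1+m1*m2 = -5.342972
tan(theta) = |5.593/(-5.342972)| = 1.046796
theta = arctan(|5.593/(-5.342972)|) = 46.3097 degrees (acute angle)

46.3097 degrees


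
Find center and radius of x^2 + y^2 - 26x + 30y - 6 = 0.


h = -D/2 = 26/2 = 13
k = -E/2 = -30/2 = -15
r^2 = h^2 + k^2 - F = 169 + 225 + 6 = 400
r = 20

Center (13, -15), radius = 20


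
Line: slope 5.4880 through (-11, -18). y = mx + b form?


y + 18 = 5.4880(x + 11)
y = 5.4880x - 18 - 5.4880*(-11)
y = 5.4880x + 42.3680

y = 5.4880x + 42.3680


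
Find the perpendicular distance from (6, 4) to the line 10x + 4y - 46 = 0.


|10*6 + 4*4 - 46| = |30| = 30
sqrt(100 + 16) = sqrt(116) = 10.7703
d = 30/sqrt(116) = 2.7854

2.7854


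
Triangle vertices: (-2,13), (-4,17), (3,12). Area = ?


-2*(17-12) = -10
-4*(12-13) = 4
3*(13-17) = -12
sum = -18
Area = |-18|/2 = 9.0000

9.0000 sq units


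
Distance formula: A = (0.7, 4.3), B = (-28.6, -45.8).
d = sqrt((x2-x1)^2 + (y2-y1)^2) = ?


dx = -28.6 - 0.7 = -29.3
dy = -45.8 - 4.3 = -50.1
d = sqrt(858.49 + 2510.01) = sqrt(3368.5) = 58.0388

58.0388


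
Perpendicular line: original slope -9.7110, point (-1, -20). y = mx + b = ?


Perpendicular slope = -1/m1 = -1/(-9.7110) = 0.1030
b2 = y0 - m2*x0 = -20 - 1/(-9.7110) = -20 + 0.1030 = -19.8970

y = 0.1030x - 19.8970


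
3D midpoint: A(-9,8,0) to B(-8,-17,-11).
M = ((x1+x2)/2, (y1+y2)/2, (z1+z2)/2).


Mx = (-9- 8)/2 = -8.5000
My = (8- 17)/2 = -4.5000
Mz = (0- 11)/2 = -5.5000

M = (-8.5000, -4.5000, -5.5000)


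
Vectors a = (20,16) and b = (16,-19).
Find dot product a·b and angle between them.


a·b = 20*16 + 16*(-19) = 320 - 304 = 16
|a| = sqrt(400+256) = 25.6125
|b| = sqrt(256+361) = 24.8395
cos(theta) = 16/(sqrt(656)*sqrt(617)) = 16/sqrt(404752) = 0.025149
theta = arccos(16/sqrt(404752)) = 88.5589 degrees

a·b = 16, theta = 88.5589 deg


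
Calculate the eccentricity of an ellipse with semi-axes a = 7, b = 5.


c = sqrt(49-25) = sqrt(24) = 4.8990
e = c/a = sqrt(24)/7 = 0.6999

e = 0.6999


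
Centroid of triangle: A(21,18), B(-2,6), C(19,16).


Gx = (21- 2+19)/3 = 38/3 = 12.6667
Gy = (18+6+16)/3 = 40/3 = 13.3333

G = (12.6667, 13.3333)


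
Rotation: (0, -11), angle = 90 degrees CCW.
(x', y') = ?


cos(90) = 0, sin(90) = 1
x' = 0*0 + 11*1 = 11
y' = 0*1 - 11*0 = 0

(11, 0)


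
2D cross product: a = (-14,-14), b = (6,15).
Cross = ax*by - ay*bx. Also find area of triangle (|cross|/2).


cross = -14*15 + 14*6 = -210 + 84 = -126
Triangle area = |-126|/2 = 126/2 = 63.0000

cross = -126, triangle area = 63.0000


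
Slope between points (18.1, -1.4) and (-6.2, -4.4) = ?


dy = -4.4 + 1.4 = -3
dx = -6.2 - 18.1 = -24.3
m = -3/(-24.3) = 0.1235

m = 0.1235


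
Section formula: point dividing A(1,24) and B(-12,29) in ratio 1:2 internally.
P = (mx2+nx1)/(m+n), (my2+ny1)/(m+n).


Px = (1*(-12) + 2*1)/3 = -10/3 = -3.3333
Py = (1*29 + 2*24)/3 = 77/3 = 25.6667

P = (-3.3333, 25.6667)


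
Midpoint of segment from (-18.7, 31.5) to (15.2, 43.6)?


Mx = (-18.7 + 15.2)/2 = -3.5/2 = -1.7500
My = (31.5 + 43.6)/2 = 75.1/2 = 37.5500

(-1.7500, 37.5500)


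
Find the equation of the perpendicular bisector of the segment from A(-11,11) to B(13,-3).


Midpoint = (1, 4)
Slope of AB = dy/dx = -14/24 = -0.5833
Perp slope = -dx/dy = 24/14 = 1.7143
b = My - (perp slope)*Mx = 4 + (24*1)/(-14) = 4 - 1.7143 = 2.2857

y = 1.7143x + 2.2857


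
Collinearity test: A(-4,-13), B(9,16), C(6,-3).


-4*(16+ 3) + 9*(-3+ 13) + 6*(-13-16)
= -76 + 90 - 174 = -160

No, not collinear (determinant = -160)


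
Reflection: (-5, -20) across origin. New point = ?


Reflection rule for origin: (-x, -y)
(-5, -20) -> (5, 20)

(5, 20)


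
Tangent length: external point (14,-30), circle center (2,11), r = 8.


d = sqrt((14-2)^2 + (-30-11)^2) = sqrt(144+1681) = 42.7200
L = sqrt(1825.0000 - 64) = sqrt(1761.0000) = 41.9643

41.9643


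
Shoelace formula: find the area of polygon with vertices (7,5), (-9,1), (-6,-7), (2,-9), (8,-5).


sum(xi*y_{i+1}) = 7*1 - 9*(-7) - 6*(-9) + 2*(-5) + 8*5 = 154
sum(yi*x_{i+1}) = 5*(-9) + 1*(-6) - 7*2 - 9*8 - 5*7 = -172
Area = |154 + 172|/2 = 326/2 = 163.0000

163.0000 sq units


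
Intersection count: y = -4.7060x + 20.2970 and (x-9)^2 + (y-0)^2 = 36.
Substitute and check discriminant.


Substitute y = -4.7060x + 20.2970: (x-9)^2 + (-4.7060x+20.2970-0)^2 = 36
Expand to Ax^2 + Bx + C = 0, where b-k = 20.297
A = 1+m^2 = 23.146436
B = 2(m(b-k) - h) = 2(-4.7060*20.297 - 9) = -209.035364
C = h^2 + (b-k)^2 - r^2 = 81 + 411.968209 - 36 = 456.968209
disc = B^2-4AC = 43695.7834 - 42308.7416 = 1387.0418
disc > 0

2 intersection points


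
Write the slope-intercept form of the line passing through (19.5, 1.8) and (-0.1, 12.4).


m = (10.6)/(-19.6) = -0.5408
b = y1 - m*x1 = 1.8 - (10.6*19.5)/(-19.6) = 1.8 + 10.5459 = 12.3459

y = -0.5408x + 12.3459


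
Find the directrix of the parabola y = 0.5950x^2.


a = 0.5950
1/(4a) = 0.4202
directrix: y = -0.4202 = -0.4202

y = -0.4202


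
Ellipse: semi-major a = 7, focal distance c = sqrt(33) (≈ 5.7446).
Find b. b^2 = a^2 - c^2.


b^2 = 7^2 - (sqrt(33))^2 = 49 - 33 = 16
b = sqrt(16) = 4

b = 4


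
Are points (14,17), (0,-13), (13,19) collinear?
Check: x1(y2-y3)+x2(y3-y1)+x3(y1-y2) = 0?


14*(-13-19) + 0*(19-17) + 13*(17+ 13)
= -448 + 0 + 390 = -58

No, not collinear (determinant = -58)


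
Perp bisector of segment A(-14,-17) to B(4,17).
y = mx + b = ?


Midpoint = (-5, 0)
Slope of AB = dy/dx = 34/18 = 1.8889
Perp slope = -dx/dy = -18/34 = -0.5294
b = My - (perp slope)*Mx = 0 + (18*(-5))/34 = 0 - 2.6471 = -2.6471

y = -0.5294x - 2.6471


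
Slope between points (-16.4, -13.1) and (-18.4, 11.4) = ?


dy = 11.4 + 13.1 = 24.5
dx = -18.4 + 16.4 = -2.0
m = 24.5/(-2.0) = -12.2500

m = -12.2500


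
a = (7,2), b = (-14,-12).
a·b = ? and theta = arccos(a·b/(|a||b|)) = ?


a·b = 7*(-14) + 2*(-12) = -98 - 24 = -122
|a| = sqrt(49+4) = 7.2801
|b| = sqrt(196+144) = 18.4391
cos(theta) = -122/(sqrt(53)*sqrt(340)) = -122/sqrt(18020) = -0.908830
theta = arccos(-122/sqrt(18020)) = 155.3441 degrees

a·b = -122, theta = 155.3441 deg


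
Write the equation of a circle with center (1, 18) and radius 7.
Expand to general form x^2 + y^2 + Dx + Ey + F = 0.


(x-1)^2 + (y-18)^2 = 7^2
D = -2h = -2, E = -2k = -36
F = h^2+k^2-r^2 = 1+324-49 = 276

x^2 + y^2 - 2x - 36y + 276 = 0


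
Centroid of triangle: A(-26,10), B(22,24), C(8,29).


Gx = (-26+22+8)/3 = 4/3 = 1.3333
Gy = (10+24+29)/3 = 63/3 = 21.0000

G = (1.3333, 21.0000)


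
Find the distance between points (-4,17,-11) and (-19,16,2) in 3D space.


dx=-15, dy=-1, dz=13
d = sqrt(225+1+169) = sqrt(395) = 19.8746

19.8746


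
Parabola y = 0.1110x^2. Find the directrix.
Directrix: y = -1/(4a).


a = 0.1110
1/(4a) = 2.2523
directrix: y = -2.2523 = -2.2523

y = -2.2523


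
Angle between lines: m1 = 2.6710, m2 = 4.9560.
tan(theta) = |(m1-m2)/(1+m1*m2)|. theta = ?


m1-m2 = -2.285
1+m1*m2 = 14.237476
tan(theta) = |-2.285/14.237476| = 0.160492
theta = arctan(|-2.285/14.237476|) = 9.1178 degrees (acute angle)

9.1178 degrees


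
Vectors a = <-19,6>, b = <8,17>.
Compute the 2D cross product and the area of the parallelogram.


cross = -19*17 - 6*8 = -323 - 48 = -371
Parallelogram area = |-371| = 371

cross = -371, parallelogram area = 371


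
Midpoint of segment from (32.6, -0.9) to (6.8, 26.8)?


Mx = (32.6 + 6.8)/2 = 39.4/2 = 19.7000
My = (-0.9 + 26.8)/2 = 25.9/2 = 12.9500

(19.7000, 12.9500)


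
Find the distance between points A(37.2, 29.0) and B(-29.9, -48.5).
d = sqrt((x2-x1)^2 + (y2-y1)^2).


dx = -29.9 - 37.2 = -67.1
dy = -48.5 - 29.0 = -77.5
d = sqrt(4502.41 + 6006.25) = sqrt(10508.66) = 102.5118

102.5118


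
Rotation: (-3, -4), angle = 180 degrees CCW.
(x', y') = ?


cos(180) = -1, sin(180) = 0
x' = -3*(-1) + 4*0 = 3
y' = -3*0 - 4*(-1) = 4

(3, 4)


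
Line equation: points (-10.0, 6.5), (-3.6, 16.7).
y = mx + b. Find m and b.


m = (10.2)/(6.4) = 1.5937
b = y1 - m*x1 = 6.5 - (10.2*(-10.0))/(6.4) = 6.5 + 15.9375 = 22.4375

y = 1.5937x + 22.4375


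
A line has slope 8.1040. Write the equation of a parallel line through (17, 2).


Parallel lines have equal slopes.
m2 = 8.1040
b2 = 2 - 8.1040*17 = -135.7680

y = 8.1040x - 135.7680


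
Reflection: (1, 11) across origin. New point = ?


Reflection rule for origin: (-x, -y)
(1, 11) -> (-1, -11)

(-1, -11)


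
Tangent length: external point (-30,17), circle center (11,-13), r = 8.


d = sqrt((-30-11)^2 + (17+ 13)^2) = sqrt(1681+900) = 50.8035
L = sqrt(2581.0000 - 64) = sqrt(2517.0000) = 50.1697

50.1697


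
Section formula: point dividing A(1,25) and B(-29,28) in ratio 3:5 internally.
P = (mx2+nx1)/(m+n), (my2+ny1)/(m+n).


Px = (3*(-29) + 5*1)/8 = -82/8 = -10.2500
Py = (3*28 + 5*25)/8 = 209/8 = 26.1250

P = (-10.2500, 26.1250)


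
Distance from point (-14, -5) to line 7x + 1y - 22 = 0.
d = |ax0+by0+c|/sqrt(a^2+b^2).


|7*(-14) + 1*(-5) - 22| = |-125| = 125
sqrt(49 + 1) = sqrt(50) = 7.0711
d = 125/sqrt(50) = 17.6777

17.6777


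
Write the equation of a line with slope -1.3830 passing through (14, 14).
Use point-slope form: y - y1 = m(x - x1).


y - 14 = -1.3830(x - 14)
y = -1.3830x + 14 + 1.3830*14
y = -1.3830x + 33.3620

y = -1.3830x + 33.3620


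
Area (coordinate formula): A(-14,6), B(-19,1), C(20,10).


-14*(1-10) = 126
-19*(10-6) = -76
20*(6-1) = 100
sum = 150
Area = |150|/2 = 75.0000

75.0000 sq units


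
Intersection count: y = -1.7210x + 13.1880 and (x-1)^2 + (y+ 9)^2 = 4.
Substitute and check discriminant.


Substitute y = -1.7210x + 13.1880: (x-1)^2 + (-1.7210x+13.1880+ 9)^2 = 4
Expand to Ax^2 + Bx + C = 0, where b-k = 22.188
A = 1+m^2 = 3.961841
B = 2(m(b-k) - h) = 2(-1.7210*22.188 - 1) = -78.371096
C = h^2 + (b-k)^2 - r^2 = 1 + 492.307344 - 4 = 489.307344
disc = B^2-4AC = 6142.0287 - 7754.2316 = -1612.2029
disc < 0

0 intersection points


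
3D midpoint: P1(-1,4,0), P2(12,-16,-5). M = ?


Mx = (-1+12)/2 = 5.5000
My = (4- 16)/2 = -6.0000
Mz = (0- 5)/2 = -2.5000

M = (5.5000, -6.0000, -2.5000)


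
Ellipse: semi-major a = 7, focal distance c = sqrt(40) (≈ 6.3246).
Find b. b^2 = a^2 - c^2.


b^2 = 7^2 - (sqrt(40))^2 = 49 - 40 = 9
b = sqrt(9) = 3

b = 3


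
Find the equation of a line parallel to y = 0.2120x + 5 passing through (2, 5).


Parallel lines have equal slopes.
m2 = 0.2120
b2 = 5 - 0.2120*2 = 4.5760

y = 0.2120x + 4.5760


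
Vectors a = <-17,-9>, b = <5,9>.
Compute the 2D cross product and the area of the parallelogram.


cross = -17*9 + 9*5 = -153 + 45 = -108
Parallelogram area = |-108| = 108

cross = -108, parallelogram area = 108


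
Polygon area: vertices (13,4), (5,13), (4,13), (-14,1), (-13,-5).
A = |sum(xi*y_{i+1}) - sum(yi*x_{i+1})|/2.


sum(xi*y_{i+1}) = 13*13 + 5*13 + 4*1 - 14*(-5) - 13*4 = 256
sum(yi*x_{i+1}) = 4*5 + 13*4 + 13*(-14) + 1*(-13) - 5*13 = -188
Area = |256 + 188|/2 = 444/2 = 222.0000

222.0000 sq units


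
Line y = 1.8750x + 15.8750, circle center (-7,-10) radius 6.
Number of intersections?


Substitute y = 1.8750x + 15.8750: (x+ 7)^2 + (1.8750x+15.8750+ 10)^2 = 36
Expand to Ax^2 + Bx + C = 0, where b-k = 25.875
A = 1+m^2 = 4.515625
B = 2(m(b-k) - h) = 2(1.8750*25.875 + 7) = 111.03125
C = h^2 + (b-k)^2 - r^2 = 49 + 669.515625 - 36 = 682.515625
disc = B^2-4AC = 12327.9385 - 12327.9385 = 0
disc = 0

1 intersection point (tangent)


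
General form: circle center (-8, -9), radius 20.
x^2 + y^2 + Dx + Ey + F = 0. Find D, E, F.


(x+ 8)^2 + (y+ 9)^2 = 20^2
D = -2h = 16, E = -2k = 18
F = h^2+k^2-r^2 = 64+81-400 = -255

D = 16, E = 18, F = -255


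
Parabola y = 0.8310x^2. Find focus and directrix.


a = 0.8310
1/(4a) = 0.3008
Focus = (0, 0.3008)
Directrix: y = -0.3008

Focus = (0, 0.3008), Directrix: y = -0.3008


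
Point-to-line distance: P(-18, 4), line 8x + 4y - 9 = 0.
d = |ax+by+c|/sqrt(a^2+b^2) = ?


|8*(-18) + 4*4 - 9| = |-137| = 137
sqrt(64 + 16) = sqrt(80) = 8.9443
d = 137/sqrt(80) = 15.3171

15.3171


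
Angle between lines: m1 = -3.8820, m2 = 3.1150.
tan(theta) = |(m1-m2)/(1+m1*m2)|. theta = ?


m1-m2 = -6.997
1+m1*m2 = -11.09243
tan(theta) = |-6.997/(-11.09243)| = 0.630791
theta = arctan(|-6.997/(-11.09243)|) = 32.2433 degrees (acute angle)

32.2433 degrees


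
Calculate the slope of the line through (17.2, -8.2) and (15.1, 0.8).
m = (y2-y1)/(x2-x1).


dy = 0.8 + 8.2 = 9.0
dx = 15.1 - 17.2 = -2.1
m = 9.0/(-2.1) = -4.2857

m = -4.2857


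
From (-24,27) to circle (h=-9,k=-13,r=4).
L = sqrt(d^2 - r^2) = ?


d = sqrt((-24+ 9)^2 + (27+ 13)^2) = sqrt(225+1600) = 42.7200
L = sqrt(1825.0000 - 16) = sqrt(1809.0000) = 42.5323

42.5323


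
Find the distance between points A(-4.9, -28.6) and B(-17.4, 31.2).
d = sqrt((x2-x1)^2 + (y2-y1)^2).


dx = -17.4 + 4.9 = -12.5
dy = 31.2 + 28.6 = 59.8
d = sqrt(156.25 + 3576.04) = sqrt(3732.29) = 61.0925

61.0925


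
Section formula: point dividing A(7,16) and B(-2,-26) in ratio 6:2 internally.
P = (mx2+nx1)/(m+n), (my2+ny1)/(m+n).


Px = (6*(-2) + 2*7)/8 = 2/8 = 0.2500
Py = (6*(-26) + 2*16)/8 = -124/8 = -15.5000

P = (0.2500, -15.5000)


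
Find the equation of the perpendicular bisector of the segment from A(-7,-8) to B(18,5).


Midpoint = (5.5, -1.5)
Slope of AB = dy/dx = 13/25 = 0.5200
Perp slope = -dx/dy = -25/13 = -1.9231
b = My - (perp slope)*Mx = -1.5 + (25*5.5)/13 = -1.5 + 10.5769 = 9.0769

y = -1.9231x + 9.0769


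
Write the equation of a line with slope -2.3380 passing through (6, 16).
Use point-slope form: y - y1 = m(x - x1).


y - 16 = -2.3380(x - 6)
y = -2.3380x + 16 + 2.3380*6
y = -2.3380x + 30.0280

y = -2.3380x + 30.0280


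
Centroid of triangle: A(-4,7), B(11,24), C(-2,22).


Gx = (-4+11- 2)/3 = 5/3 = 1.6667
Gy = (7+24+22)/3 = 53/3 = 17.6667

G = (1.6667, 17.6667)


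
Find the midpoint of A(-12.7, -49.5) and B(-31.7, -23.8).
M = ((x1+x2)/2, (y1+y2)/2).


Mx = (-12.7 - 31.7)/2 = -44.4/2 = -22.2000
My = (-49.5 - 23.8)/2 = -73.3/2 = -36.6500

(-22.2000, -36.6500)


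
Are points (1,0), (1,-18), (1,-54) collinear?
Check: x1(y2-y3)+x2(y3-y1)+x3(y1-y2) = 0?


1*(-18+ 54) + 1*(-54-0) + 1*(0+ 18)
= 36 - 54 + 18 = 0

Yes, collinear (determinant = 0)


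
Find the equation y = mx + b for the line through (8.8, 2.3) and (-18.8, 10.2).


m = (7.9)/(-27.6) = -0.2862
b = y1 - m*x1 = 2.3 - (7.9*8.8)/(-27.6) = 2.3 + 2.5188 = 4.8188

y = -0.2862x + 4.8188


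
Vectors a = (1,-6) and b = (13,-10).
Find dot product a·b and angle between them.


a·b = 1*13 - 6*(-10) = 13 + 60 = 73
|a| = sqrt(1+36) = 6.0828
|b| = sqrt(169+100) = 16.4012
cos(theta) = 73/(sqrt(37)*sqrt(269)) = 73/sqrt(9953) = 0.731722
theta = arccos(73/sqrt(9953)) = 42.9691 degrees

a·b = 73, theta = 42.9691 deg


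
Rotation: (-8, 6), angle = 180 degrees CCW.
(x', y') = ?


cos(180) = -1, sin(180) = 0
x' = -8*(-1) - 6*0 = 8
y' = -8*0 + 6*(-1) = -6

(8, -6)


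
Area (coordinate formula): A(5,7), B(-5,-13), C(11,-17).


5*(-13+ 17) = 20
-5*(-17-7) = 120
11*(7+ 13) = 220
sum = 360
Area = |360|/2 = 180.0000

180.0000 sq units


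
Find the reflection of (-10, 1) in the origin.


Reflection rule for origin: (-x, -y)
(-10, 1) -> (10, -1)

(10, -1)


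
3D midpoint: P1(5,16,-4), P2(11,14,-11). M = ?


Mx = (5+11)/2 = 8.0000
My = (16+14)/2 = 15.0000
Mz = (-4- 11)/2 = -7.5000

M = (8.0000, 15.0000, -7.5000)


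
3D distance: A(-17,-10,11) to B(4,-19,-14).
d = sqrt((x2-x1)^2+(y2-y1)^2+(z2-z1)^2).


dx=21, dy=-9, dz=-25
d = sqrt(441+81+625) = sqrt(1147) = 33.8674

33.8674


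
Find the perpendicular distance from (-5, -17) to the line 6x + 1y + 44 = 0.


|6*(-5) + 1*(-17) + 44| = |-3| = 3
sqrt(36 + 1) = sqrt(37) = 6.0828
d = 3/sqrt(37) = 0.4932

0.4932


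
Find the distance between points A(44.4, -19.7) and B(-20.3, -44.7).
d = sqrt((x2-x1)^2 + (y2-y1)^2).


dx = -20.3 - 44.4 = -64.7
dy = -44.7 + 19.7 = -25
d = sqrt(4186.09 + 625) = sqrt(4811.09) = 69.3620

69.3620


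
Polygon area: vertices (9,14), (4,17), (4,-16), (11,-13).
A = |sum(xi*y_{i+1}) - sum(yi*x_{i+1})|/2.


sum(xi*y_{i+1}) = 9*17 + 4*(-16) + 4*(-13) + 11*14 = 191
sum(yi*x_{i+1}) = 14*4 + 17*4 - 16*11 - 13*9 = -169
Area = |191 + 169|/2 = 360/2 = 180.0000

180.0000 sq units


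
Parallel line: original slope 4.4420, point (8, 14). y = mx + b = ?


Parallel lines have equal slopes.
m2 = 4.4420
b2 = 14 - 4.4420*8 = -21.5360

y = 4.4420x - 21.5360


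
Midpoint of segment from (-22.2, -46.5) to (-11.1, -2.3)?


Mx = (-22.2 - 11.1)/2 = -33.3/2 = -16.6500
My = (-46.5 - 2.3)/2 = -48.8/2 = -24.4000

(-16.6500, -24.4000)


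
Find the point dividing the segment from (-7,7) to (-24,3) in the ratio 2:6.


Px = (2*(-24) + 6*(-7))/8 = -90/8 = -11.2500
Py = (2*3 + 6*7)/8 = 48/8 = 6.0000

P = (-11.2500, 6.0000)


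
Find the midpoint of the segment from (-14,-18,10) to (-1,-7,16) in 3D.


Mx = (-14- 1)/2 = -7.5000
My = (-18- 7)/2 = -12.5000
Mz = (10+16)/2 = 13.0000

M = (-7.5000, -12.5000, 13.0000)


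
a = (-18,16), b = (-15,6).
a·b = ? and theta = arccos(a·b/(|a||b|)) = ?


a·b = -18*(-15) + 16*6 = 270 + 96 = 366
|a| = sqrt(324+256) = 24.0832
|b| = sqrt(225+36) = 16.1555
cos(theta) = 366/(sqrt(580)*sqrt(261)) = 366/sqrt(151380) = 0.940691
theta = arccos(366/sqrt(151380)) = 19.8321 degrees

a·b = 366, theta = 19.8321 deg


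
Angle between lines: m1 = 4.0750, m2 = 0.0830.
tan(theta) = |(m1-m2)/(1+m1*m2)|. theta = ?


m1-m2 = 3.992
1+m1*m2 = 1.338225
tan(theta) = |3.992/1.338225| = 2.983056
theta = arctan(|3.992/1.338225|) = 71.4675 degrees (acute angle)

71.4675 degrees


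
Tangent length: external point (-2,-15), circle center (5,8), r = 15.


d = sqrt((-2-5)^2 + (-15-8)^2) = sqrt(49+529) = 24.0416
L = sqrt(578.0000 - 225) = sqrt(353.0000) = 18.7883

18.7883


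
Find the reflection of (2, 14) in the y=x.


Reflection rule for y=x: (y, x)
(2, 14) -> (14, 2)

(14, 2)


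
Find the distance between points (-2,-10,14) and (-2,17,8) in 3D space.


dx=0, dy=27, dz=-6
d = sqrt(0+729+36) = sqrt(765) = 27.6586

27.6586


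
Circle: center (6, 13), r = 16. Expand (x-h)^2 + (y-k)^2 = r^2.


(x-6)^2 + (y-13)^2 = 16^2
D = -2h = -12, E = -2k = -26
F = h^2+k^2-r^2 = 36+169-256 = -51

x^2 + y^2 - 12x - 26y - 51 = 0


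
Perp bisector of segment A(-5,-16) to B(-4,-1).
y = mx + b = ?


Midpoint = (-4.5, -8.5)
Slope of AB = dy/dx = 15/1 = 15.0000
Perp slope = -dx/dy = -1/15 = -0.0667
b = My - (perp slope)*Mx = -8.5 + (1*(-4.5))/15 = -8.5 - 0.3000 = -8.8000

y = -0.0667x - 8.8000


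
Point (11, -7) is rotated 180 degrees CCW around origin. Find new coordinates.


cos(180) = -1, sin(180) = 0
x' = 11*(-1) + 7*0 = -11
y' = 11*0 - 7*(-1) = 7

(-11, 7)


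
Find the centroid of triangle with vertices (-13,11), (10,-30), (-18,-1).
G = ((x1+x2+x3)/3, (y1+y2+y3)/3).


Gx = (-13+10- 18)/3 = -21/3 = -7.0000
Gy = (11- 30- 1)/3 = -20/3 = -6.6667

G = (-7.0000, -6.6667)


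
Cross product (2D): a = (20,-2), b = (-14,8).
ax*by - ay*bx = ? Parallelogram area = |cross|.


cross = 20*8 + 2*(-14) = 160 - 28 = 132
Parallelogram area = |132| = 132

cross = 132, parallelogram area = 132


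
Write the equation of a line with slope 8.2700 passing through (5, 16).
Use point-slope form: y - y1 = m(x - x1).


y - 16 = 8.2700(x - 5)
y = 8.2700x + 16 - 8.2700*5
y = 8.2700x - 25.3500

y = 8.2700x - 25.3500


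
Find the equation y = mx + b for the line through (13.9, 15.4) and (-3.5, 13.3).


m = (-2.1)/(-17.4) = 0.1207
b = y1 - m*x1 = 15.4 - (-2.1*13.9)/(-17.4) = 15.4 - 1.6776 = 13.7224

y = 0.1207x + 13.7224


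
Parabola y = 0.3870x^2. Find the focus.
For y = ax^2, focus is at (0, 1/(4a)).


a = 0.3870
4a = 1.5480
focus = (0, 1/1.5480) = (0, 0.6460)

Focus = (0, 0.6460)


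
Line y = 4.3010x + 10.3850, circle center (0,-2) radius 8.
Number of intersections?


Substitute y = 4.3010x + 10.3850: (x-0)^2 + (4.3010x+10.3850+ 2)^2 = 64
Expand to Ax^2 + Bx + C = 0, where b-k = 12.385
A = 1+m^2 = 19.498601
B = 2(m(b-k) - h) = 2(4.3010*12.385 - 0) = 106.53577
C = h^2 + (b-k)^2 - r^2 = 0 + 153.388225 - 64 = 89.388225
disc = B^2-4AC = 11349.8703 - 6971.7813 = 4378.0890
disc > 0

2 intersection points


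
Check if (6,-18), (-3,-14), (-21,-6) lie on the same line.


6*(-14+ 6) - 3*(-6+ 18) - 21*(-18+ 14)
= -48 - 36 + 84 = 0

Yes, collinear (determinant = 0)


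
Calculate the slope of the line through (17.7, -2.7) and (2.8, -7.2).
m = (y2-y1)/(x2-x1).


dy = -7.2 + 2.7 = -4.5
dx = 2.8 - 17.7 = -14.9
m = -4.5/(-14.9) = 0.3020

m = 0.3020


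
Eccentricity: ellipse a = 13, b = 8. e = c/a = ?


c = sqrt(169-64) = sqrt(105) = 10.2470
e = c/a = sqrt(105)/13 = 0.7882

e = 0.7882


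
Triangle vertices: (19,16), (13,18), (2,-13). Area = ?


19*(18+ 13) = 589
13*(-13-16) = -377
2*(16-18) = -4
sum = 208
Area = |208|/2 = 104.0000

104.0000 sq units


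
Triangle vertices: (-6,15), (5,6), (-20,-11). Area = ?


-6*(6+ 11) = -102
5*(-11-15) = -130
-20*(15-6) = -180
sum = -412
Area = |-412|/2 = 206.0000

206.0000 sq units


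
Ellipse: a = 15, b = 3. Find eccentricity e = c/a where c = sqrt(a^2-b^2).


c = sqrt(225-9) = sqrt(216) = 14.6969
e = c/a = sqrt(216)/15 = 0.9798

e = 0.9798


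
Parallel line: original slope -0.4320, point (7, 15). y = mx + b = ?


Parallel lines have equal slopes.
m2 = -0.4320
b2 = 15 + 0.4320*7 = 18.0240

y = -0.4320x + 18.0240


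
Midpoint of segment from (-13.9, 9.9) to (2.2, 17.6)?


Mx = (-13.9 + 2.2)/2 = -11.7/2 = -5.8500
My = (9.9 + 17.6)/2 = 27.5/2 = 13.7500

(-5.8500, 13.7500)


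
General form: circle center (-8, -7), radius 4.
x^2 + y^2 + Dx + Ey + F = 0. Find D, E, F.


(x+ 8)^2 + (y+ 7)^2 = 4^2
D = -2h = 16, E = -2k = 14
F = h^2+k^2-r^2 = 64+49-16 = 97

D = 16, E = 14, F = 97


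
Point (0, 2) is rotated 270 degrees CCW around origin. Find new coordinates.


cos(270) = 0, sin(270) = -1
x' = 0*0 - 2*(-1) = 2
y' = 0*(-1) + 2*0 = 0

(2, 0)


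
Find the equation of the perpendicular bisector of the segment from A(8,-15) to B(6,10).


Midpoint = (7, -2.5)
Slope of AB = dy/dx = 25/(-2) = -12.5000
Perp slope = -dx/dy = 2/25 = 0.0800
b = My - (perp slope)*Mx = -2.5 + (-2*7)/25 = -2.5 - 0.5600 = -3.0600

y = 0.0800x - 3.0600


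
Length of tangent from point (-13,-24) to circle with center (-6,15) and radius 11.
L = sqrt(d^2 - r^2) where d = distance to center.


d = sqrt((-13+ 6)^2 + (-24-15)^2) = sqrt(49+1521) = 39.6232
L = sqrt(1570.0000 - 121) = sqrt(1449.0000) = 38.0657

38.0657


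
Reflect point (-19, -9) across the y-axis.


Reflection rule for y-axis: (-x, y)
(-19, -9) -> (19, -9)

(19, -9)


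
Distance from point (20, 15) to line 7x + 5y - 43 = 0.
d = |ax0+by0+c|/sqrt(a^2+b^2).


|7*20 + 5*15 - 43| = |172| = 172
sqrt(49 + 25) = sqrt(74) = 8.6023
d = 172/sqrt(74) = 19.9946

19.9946


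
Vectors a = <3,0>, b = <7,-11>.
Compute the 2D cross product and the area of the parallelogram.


cross = 3*(-11) - 0*7 = -33 - 0 = -33
Parallelogram area = |-33| = 33

cross = -33, parallelogram area = 33


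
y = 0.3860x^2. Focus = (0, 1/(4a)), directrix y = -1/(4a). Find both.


a = 0.3860
1/(4a) = 0.6477
Focus = (0, 0.6477)
Directrix: y = -0.6477

Focus = (0, 0.6477), Directrix: y = -0.6477


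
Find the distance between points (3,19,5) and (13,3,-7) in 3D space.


dx=10, dy=-16, dz=-12
d = sqrt(100+256+144) = sqrt(500) = 22.3607

22.3607


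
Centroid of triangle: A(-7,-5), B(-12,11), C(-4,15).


Gx = (-7- 12- 4)/3 = -23/3 = -7.6667
Gy = (-5+11+15)/3 = 21/3 = 7.0000

G = (-7.6667, 7.0000)


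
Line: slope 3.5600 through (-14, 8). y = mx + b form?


y - 8 = 3.5600(x + 14)
y = 3.5600x + 8 - 3.5600*(-14)
y = 3.5600x + 57.8400

y = 3.5600x + 57.8400


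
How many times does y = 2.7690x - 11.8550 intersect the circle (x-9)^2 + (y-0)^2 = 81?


Substitute y = 2.7690x - 11.8550: (x-9)^2 + (2.7690x- 11.8550-0)^2 = 81
Expand to Ax^2 + Bx + C = 0, where b-k = -11.855
A = 1+m^2 = 8.667361
B = 2(m(b-k) - h) = 2(2.7690*(-11.855) - 9) = -83.65299
C = h^2 + (b-k)^2 - r^2 = 81 + 140.541025 - 81 = 140.541025
disc = B^2-4AC = 6997.8227 - 4872.4792 = 2125.3435
disc > 0

2 intersection points


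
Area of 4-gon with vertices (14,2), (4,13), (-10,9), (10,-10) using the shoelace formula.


sum(xi*y_{i+1}) = 14*13 + 4*9 - 10*(-10) + 10*2 = 338
sum(yi*x_{i+1}) = 2*4 + 13*(-10) + 9*10 - 10*14 = -172
Area = |338 + 172|/2 = 510/2 = 255.0000

255.0000 sq units


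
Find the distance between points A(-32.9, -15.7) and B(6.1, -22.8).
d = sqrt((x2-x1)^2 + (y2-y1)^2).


dx = 6.1 + 32.9 = 39.0
dy = -22.8 + 15.7 = -7.1
d = sqrt(1521.0 + 50.41) = sqrt(1571.41) = 39.6410

39.6410


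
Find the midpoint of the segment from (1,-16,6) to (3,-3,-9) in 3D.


Mx = (1+3)/2 = 2.0000
My = (-16- 3)/2 = -9.5000
Mz = (6- 9)/2 = -1.5000

M = (2.0000, -9.5000, -1.5000)


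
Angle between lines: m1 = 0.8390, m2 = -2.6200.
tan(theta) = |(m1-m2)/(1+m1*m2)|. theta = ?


m1-m2 = 3.459
1+m1*m2 = -1.19818
tan(theta) = |3.459/(-1.19818)| = 2.886878
theta = arctan(|3.459/(-1.19818)|) = 70.8942 degrees (acute angle)

70.8942 degrees


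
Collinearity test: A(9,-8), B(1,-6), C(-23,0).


9*(-6-0) + 1*(0+ 8) - 23*(-8+ 6)
= -54 + 8 + 46 = 0

Yes, collinear (determinant = 0)


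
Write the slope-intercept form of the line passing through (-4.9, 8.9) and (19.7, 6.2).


m = (-2.7)/(24.6) = -0.1098
b = y1 - m*x1 = 8.9 - (-2.7*(-4.9))/(24.6) = 8.9 - 0.5378 = 8.3622

y = -0.1098x + 8.3622


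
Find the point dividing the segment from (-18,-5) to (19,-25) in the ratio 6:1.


Px = (6*19 + 1*(-18))/7 = 96/7 = 13.7143
Py = (6*(-25) + 1*(-5))/7 = -155/7 = -22.1429

P = (13.7143, -22.1429)


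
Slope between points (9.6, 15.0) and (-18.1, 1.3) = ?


dy = 1.3 - 15.0 = -13.7
dx = -18.1 - 9.6 = -27.7
m = -13.7/(-27.7) = 0.4946

m = 0.4946


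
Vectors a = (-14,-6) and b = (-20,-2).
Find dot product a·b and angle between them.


a·b = -14*(-20) - 6*(-2) = 280 + 12 = 292
|a| = sqrt(196+36) = 15.2315
|b| = sqrt(400+4) = 20.0998
cos(theta) = 292/(sqrt(232)*sqrt(404)) = 292/sqrt(93728) = 0.953780
theta = arccos(292/sqrt(93728)) = 17.4880 degrees

a·b = 292, theta = 17.4880 deg


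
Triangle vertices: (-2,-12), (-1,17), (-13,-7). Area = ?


-2*(17+ 7) = -48
-1*(-7+ 12) = -5
-13*(-12-17) = 377
sum = 324
Area = |324|/2 = 162.0000

162.0000 sq units


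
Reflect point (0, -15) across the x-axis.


Reflection rule for x-axis: (x, -y)
(0, -15) -> (0, 15)

(0, 15)


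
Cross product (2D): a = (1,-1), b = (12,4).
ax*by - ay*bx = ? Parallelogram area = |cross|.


cross = 1*4 + 1*12 = 4 + 12 = 16
Parallelogram area = |16| = 16

cross = 16, parallelogram area = 16


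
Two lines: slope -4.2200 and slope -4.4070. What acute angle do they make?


m1-m2 = 0.187
1+m1*m2 = 19.59754
tan(theta) = |0.187/19.59754| = 0.009542
theta = arctan(|0.187/19.59754|) = 0.5467 degrees (acute angle)

0.5467 degrees


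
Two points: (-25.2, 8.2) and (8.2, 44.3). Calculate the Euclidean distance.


dx = 8.2 + 25.2 = 33.4
dy = 44.3 - 8.2 = 36.1
d = sqrt(1115.56 + 1303.21) = sqrt(2418.77) = 49.1810

49.1810


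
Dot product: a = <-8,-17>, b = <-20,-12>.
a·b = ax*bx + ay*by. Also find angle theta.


a·b = -8*(-20) - 17*(-12) = 160 + 204 = 364
|a| = sqrt(64+289) = 18.7883
|b| = sqrt(400+144) = 23.3238
cos(theta) = 364/(sqrt(353)*sqrt(544)) = 364/sqrt(192032) = 0.830643
theta = arccos(364/sqrt(192032)) = 33.8351 degrees

a·b = 364, theta = 33.8351 deg


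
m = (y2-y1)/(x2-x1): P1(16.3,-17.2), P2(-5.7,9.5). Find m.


dy = 9.5 + 17.2 = 26.7
dx = -5.7 - 16.3 = -22.0
m = 26.7/(-22.0) = -1.2136

m = -1.2136


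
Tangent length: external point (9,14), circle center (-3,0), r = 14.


d = sqrt((9+ 3)^2 + (14-0)^2) = sqrt(144+196) = 18.4391
L = sqrt(340.0000 - 196) = sqrt(144.0000) = 12.0000

12.0000


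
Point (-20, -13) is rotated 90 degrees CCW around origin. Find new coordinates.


cos(90) = 0, sin(90) = 1
x' = -20*0 + 13*1 = 13
y' = -20*1 - 13*0 = -20

(13, -20)


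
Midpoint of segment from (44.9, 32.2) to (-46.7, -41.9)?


Mx = (44.9 - 46.7)/2 = -1.8/2 = -0.9000
My = (32.2 - 41.9)/2 = -9.7/2 = -4.8500

(-0.9000, -4.8500)


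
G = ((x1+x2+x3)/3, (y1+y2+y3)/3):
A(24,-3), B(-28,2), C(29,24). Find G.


Gx = (24- 28+29)/3 = 25/3 = 8.3333
Gy = (-3+2+24)/3 = 23/3 = 7.6667

G = (8.3333, 7.6667)


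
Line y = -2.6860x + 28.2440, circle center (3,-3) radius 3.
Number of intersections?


Substitute y = -2.6860x + 28.2440: (x-3)^2 + (-2.6860x+28.2440+ 3)^2 = 9
Expand to Ax^2 + Bx + C = 0, where b-k = 31.244
A = 1+m^2 = 8.214596
B = 2(m(b-k) - h) = 2(-2.6860*31.244 - 3) = -173.842768
C = h^2 + (b-k)^2 - r^2 = 9 + 976.187536 - 9 = 976.187536
disc = B^2-4AC = 30221.3080 - 32075.9449 = -1854.6369
disc < 0

0 intersection points


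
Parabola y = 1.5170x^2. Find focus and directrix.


a = 1.5170
1/(4a) = 0.1648
Focus = (0, 0.1648)
Directrix: y = -0.1648

Focus = (0, 0.1648), Directrix: y = -0.1648


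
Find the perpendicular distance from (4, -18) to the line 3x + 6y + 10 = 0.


|3*4 + 6*(-18) + 10| = |-86| = 86
sqrt(9 + 36) = sqrt(45) = 6.7082
d = 86/sqrt(45) = 12.8201

12.8201


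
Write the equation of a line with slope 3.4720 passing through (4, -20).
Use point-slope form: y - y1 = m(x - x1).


y + 20 = 3.4720(x - 4)
y = 3.4720x - 20 - 3.4720*4
y = 3.4720x - 33.8880

y = 3.4720x - 33.8880


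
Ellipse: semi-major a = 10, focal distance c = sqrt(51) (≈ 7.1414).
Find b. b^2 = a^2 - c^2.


b^2 = 10^2 - (sqrt(51))^2 = 100 - 51 = 49
b = sqrt(49) = 7

b = 7


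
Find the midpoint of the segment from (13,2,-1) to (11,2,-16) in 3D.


Mx = (13+11)/2 = 12.0000
My = (2+2)/2 = 2.0000
Mz = (-1- 16)/2 = -8.5000

M = (12.0000, 2.0000, -8.5000)


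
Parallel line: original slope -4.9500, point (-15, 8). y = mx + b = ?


Parallel lines have equal slopes.
m2 = -4.9500
b2 = 8 + 4.9500*(-15) = -66.2500

y = -4.9500x - 66.2500


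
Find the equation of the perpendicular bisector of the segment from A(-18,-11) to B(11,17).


Midpoint = (-3.5, 3)
Slope of AB = dy/dx = 28/29 = 0.9655
Perp slope = -dx/dy = -29/28 = -1.0357
b = My - (perp slope)*Mx = 3 + (29*(-3.5))/28 = 3 - 3.6250 = -0.6250

y = -1.0357x - 0.6250


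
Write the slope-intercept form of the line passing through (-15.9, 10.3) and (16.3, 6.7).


m = (-3.6)/(32.2) = -0.1118
b = y1 - m*x1 = 10.3 - (-3.6*(-15.9))/(32.2) = 10.3 - 1.7776 = 8.5224

y = -0.1118x + 8.5224


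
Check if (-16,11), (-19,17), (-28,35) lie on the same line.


-16*(17-35) - 19*(35-11) - 28*(11-17)
= 288 - 456 + 168 = 0

Yes, collinear (determinant = 0)


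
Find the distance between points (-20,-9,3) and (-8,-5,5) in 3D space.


dx=12, dy=4, dz=2
d = sqrt(144+16+4) = sqrt(164) = 12.8062

12.8062


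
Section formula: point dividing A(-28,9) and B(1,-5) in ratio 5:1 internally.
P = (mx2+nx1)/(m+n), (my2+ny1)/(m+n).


Px = (5*1 + 1*(-28))/6 = -23/6 = -3.8333
Py = (5*(-5) + 1*9)/6 = -16/6 = -2.6667

P = (-3.8333, -2.6667)


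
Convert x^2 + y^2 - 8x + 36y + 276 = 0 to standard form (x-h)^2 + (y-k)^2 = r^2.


h = -D/2 = 8/2 = 4
k = -E/2 = -36/2 = -18
r^2 = h^2 + k^2 - F = 16 + 324 - 276 = 64
r = 8

Center (4, -18), radius = 8


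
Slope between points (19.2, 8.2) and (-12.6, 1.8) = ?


dy = 1.8 - 8.2 = -6.4
dx = -12.6 - 19.2 = -31.8
m = -6.4/(-31.8) = 0.2013

m = 0.2013


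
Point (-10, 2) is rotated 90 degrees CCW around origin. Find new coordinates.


cos(90) = 0, sin(90) = 1
x' = -10*0 - 2*1 = -2
y' = -10*1 + 2*0 = -10

(-2, -10)


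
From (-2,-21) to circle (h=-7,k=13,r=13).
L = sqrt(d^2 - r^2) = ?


d = sqrt((-2+ 7)^2 + (-21-13)^2) = sqrt(25+1156) = 34.3657
L = sqrt(1181.0000 - 169) = sqrt(1012.0000) = 31.8119

31.8119


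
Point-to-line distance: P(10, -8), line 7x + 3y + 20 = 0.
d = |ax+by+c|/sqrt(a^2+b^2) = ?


|7*10 + 3*(-8) + 20| = |66| = 66
sqrt(49 + 9) = sqrt(58) = 7.6158
d = 66/sqrt(58) = 8.6662

8.6662


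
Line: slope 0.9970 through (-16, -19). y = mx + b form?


y + 19 = 0.9970(x + 16)
y = 0.9970x - 19 - 0.9970*(-16)
y = 0.9970x - 3.0480

y = 0.9970x - 3.0480


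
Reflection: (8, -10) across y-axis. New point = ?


Reflection rule for y-axis: (-x, y)
(8, -10) -> (-8, -10)

(-8, -10)


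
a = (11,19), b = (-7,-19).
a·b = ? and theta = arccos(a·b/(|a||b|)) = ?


a·b = 11*(-7) + 19*(-19) = -77 - 361 = -438
|a| = sqrt(121+361) = 21.9545
|b| = sqrt(49+361) = 20.2485
cos(theta) = -438/(sqrt(482)*sqrt(410)) = -438/sqrt(197620) = -0.985278
theta = arccos(-438/sqrt(197620)) = 170.1563 degrees

a·b = -438, theta = 170.1563 deg


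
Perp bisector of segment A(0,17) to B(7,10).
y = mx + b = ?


Midpoint = (3.5, 13.5)
Slope of AB = dy/dx = -7/7 = -1.0000
Perp slope = -dx/dy = 7/7 = 1.0000
b = My - (perp slope)*Mx = 13.5 + (7*3.5)/(-7) = 13.5 - 3.5000 = 10.0000

y = 1.0000x + 10.0000


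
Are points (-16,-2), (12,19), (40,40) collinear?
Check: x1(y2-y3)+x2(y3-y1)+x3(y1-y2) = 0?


-16*(19-40) + 12*(40+ 2) + 40*(-2-19)
= 336 + 504 - 840 = 0

Yes, collinear (determinant = 0)


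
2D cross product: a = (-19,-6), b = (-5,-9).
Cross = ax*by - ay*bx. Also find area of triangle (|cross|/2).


cross = -19*(-9) + 6*(-5) = 171 - 30 = 141
Triangle area = |141|/2 = 141/2 = 70.5000

cross = 141, triangle area = 70.5000


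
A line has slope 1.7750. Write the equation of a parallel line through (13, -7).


Parallel lines have equal slopes.
m2 = 1.7750
b2 = -7 - 1.7750*13 = -30.0750

y = 1.7750x - 30.0750


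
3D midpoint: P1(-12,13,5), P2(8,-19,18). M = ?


Mx = (-12+8)/2 = -2.0000
My = (13- 19)/2 = -3.0000
Mz = (5+18)/2 = 11.5000

M = (-2.0000, -3.0000, 11.5000)


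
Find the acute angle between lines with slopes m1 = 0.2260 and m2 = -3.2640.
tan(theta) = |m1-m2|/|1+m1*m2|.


m1-m2 = 3.49
1+m1*m2 = 0.262336
tan(theta) = |3.49/0.262336| = 13.303550
theta = arctan(|3.49/0.262336|) = 85.7013 degrees (acute angle)

85.7013 degrees


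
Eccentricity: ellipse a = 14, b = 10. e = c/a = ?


c = sqrt(196-100) = sqrt(96) = 9.7980
e = c/a = sqrt(96)/14 = 0.6999

e = 0.6999


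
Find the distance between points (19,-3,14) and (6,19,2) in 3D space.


dx=-13, dy=22, dz=-12
d = sqrt(169+484+144) = sqrt(797) = 28.2312

28.2312


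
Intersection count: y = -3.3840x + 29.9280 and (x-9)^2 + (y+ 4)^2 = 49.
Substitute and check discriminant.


Substitute y = -3.3840x + 29.9280: (x-9)^2 + (-3.3840x+29.9280+ 4)^2 = 49
Expand to Ax^2 + Bx + C = 0, where b-k = 33.928
A = 1+m^2 = 12.451456
B = 2(m(b-k) - h) = 2(-3.3840*33.928 - 9) = -247.624704
C = h^2 + (b-k)^2 - r^2 = 81 + 1151.109184 - 49 = 1183.109184
disc = B^2-4AC = 61317.9940 - 58925.7278 = 2392.2662
disc > 0

2 intersection points


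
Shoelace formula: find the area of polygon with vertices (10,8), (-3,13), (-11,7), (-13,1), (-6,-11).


sum(xi*y_{i+1}) = 10*13 - 3*7 - 11*1 - 13*(-11) - 6*8 = 193
sum(yi*x_{i+1}) = 8*(-3) + 13*(-11) + 7*(-13) + 1*(-6) - 11*10 = -374
Area = |193 + 374|/2 = 567/2 = 283.5000

283.5000 sq units


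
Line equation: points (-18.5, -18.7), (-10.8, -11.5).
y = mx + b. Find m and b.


m = (7.2)/(7.7) = 0.9351
b = y1 - m*x1 = -18.7 - (7.2*(-18.5))/(7.7) = -18.7 + 17.2987 = -1.4013

y = 0.9351x - 1.4013


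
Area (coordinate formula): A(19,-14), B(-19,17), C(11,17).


19*(17-17) = 0
-19*(17+ 14) = -589
11*(-14-17) = -341
sum = -930
Area = |-930|/2 = 465.0000

465.0000 sq units


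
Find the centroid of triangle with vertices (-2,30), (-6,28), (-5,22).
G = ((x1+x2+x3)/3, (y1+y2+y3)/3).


Gx = (-2- 6- 5)/3 = -13/3 = -4.3333
Gy = (30+28+22)/3 = 80/3 = 26.6667

G = (-4.3333, 26.6667)


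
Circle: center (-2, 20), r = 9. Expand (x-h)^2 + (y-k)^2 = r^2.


(x+ 2)^2 + (y-20)^2 = 9^2
D = -2h = 4, E = -2k = -40
F = h^2+k^2-r^2 = 4+400-81 = 323

x^2 + y^2 + 4x - 40y + 323 = 0


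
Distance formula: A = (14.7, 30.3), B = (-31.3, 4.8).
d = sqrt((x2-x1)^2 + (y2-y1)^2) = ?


dx = -31.3 - 14.7 = -46.0
dy = 4.8 - 30.3 = -25.5
d = sqrt(2116.0 + 650.25) = sqrt(2766.25) = 52.5952

52.5952


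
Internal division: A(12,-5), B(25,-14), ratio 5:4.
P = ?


Px = (5*25 + 4*12)/9 = 173/9 = 19.2222
Py = (5*(-14) + 4*(-5))/9 = -90/9 = -10.0000

P = (19.2222, -10.0000)


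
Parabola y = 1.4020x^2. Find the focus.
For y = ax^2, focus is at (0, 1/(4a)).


a = 1.4020
4a = 5.6080
focus = (0, 1/5.6080) = (0, 0.1783)

Focus = (0, 0.1783)


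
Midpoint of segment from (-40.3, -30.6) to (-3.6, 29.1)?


Mx = (-40.3 - 3.6)/2 = -43.9/2 = -21.9500
My = (-30.6 + 29.1)/2 = -1.5/2 = -0.7500

(-21.9500, -0.7500)


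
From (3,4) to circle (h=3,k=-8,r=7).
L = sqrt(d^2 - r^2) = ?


d = sqrt((3-3)^2 + (4+ 8)^2) = sqrt(0+144) = 12.0000
L = sqrt(144.0000 - 49) = sqrt(95.0000) = 9.7468

9.7468


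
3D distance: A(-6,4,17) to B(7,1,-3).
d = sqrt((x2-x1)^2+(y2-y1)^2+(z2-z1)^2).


dx=13, dy=-3, dz=-20
d = sqrt(169+9+400) = sqrt(578) = 24.0416

24.0416


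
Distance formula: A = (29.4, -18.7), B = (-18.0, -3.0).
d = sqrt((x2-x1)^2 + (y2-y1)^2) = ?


dx = -18.0 - 29.4 = -47.4
dy = -3.0 + 18.7 = 15.7
d = sqrt(2246.76 + 246.49) = sqrt(2493.25) = 49.9325

49.9325


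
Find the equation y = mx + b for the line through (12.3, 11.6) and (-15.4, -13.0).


m = (-24.6)/(-27.7) = 0.8881
b = y1 - m*x1 = 11.6 - (-24.6*12.3)/(-27.7) = 11.6 - 10.9235 = 0.6765

y = 0.8881x + 0.6765


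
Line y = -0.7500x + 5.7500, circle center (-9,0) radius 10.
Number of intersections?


Substitute y = -0.7500x + 5.7500: (x+ 9)^2 + (-0.7500x+5.7500-0)^2 = 100
Expand to Ax^2 + Bx + C = 0, where b-k = 5.75
A = 1+m^2 = 1.5625
B = 2(m(b-k) - h) = 2(-0.7500*5.75 + 9) = 9.375
C = h^2 + (b-k)^2 - r^2 = 81 + 33.0625 - 100 = 14.0625
disc = B^2-4AC = 87.8906 - 87.8906 = 0
disc = 0

1 intersection point (tangent)
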